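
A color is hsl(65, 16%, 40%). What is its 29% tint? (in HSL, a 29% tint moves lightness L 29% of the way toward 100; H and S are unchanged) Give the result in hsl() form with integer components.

hsl(65, 16%, 57%)

L moves 29% from 40 toward 100: 40 + 17.4 = 57.4 → 57.
H and S are unchanged.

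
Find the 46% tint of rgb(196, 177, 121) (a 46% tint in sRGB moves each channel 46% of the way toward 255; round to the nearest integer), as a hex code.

Per channel, c → c + 0.46(255 − c):
  R: 196 + 27.14 = 223.14 → 223
  G: 177 + 35.88 = 212.88 → 213
  B: 121 + 0.46×(255−121) = 121 + 61.64 = 182.64 → 183
rgb(223, 213, 183) = #DFD5B7.

#DFD5B7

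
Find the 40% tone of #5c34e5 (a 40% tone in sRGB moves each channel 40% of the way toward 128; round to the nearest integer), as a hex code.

#5c34e5 is rgb(92, 52, 229).
Per channel, c → c + 0.4(128 − c):
  R: 92 + 0.4×(128−92) = 92 + 14.4 = 106.4 → 106
  G: 52 + 0.4×(128−52) = 52 + 30.4 = 82.4 → 82
  B: 229 + 0.4×(128−229) = 229 − 40.4 = 188.6 → 189
rgb(106, 82, 189) = #6a52bd.

#6a52bd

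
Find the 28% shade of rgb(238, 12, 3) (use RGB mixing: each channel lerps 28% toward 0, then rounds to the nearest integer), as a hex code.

#AB0902

Per channel, c → c + 0.28(0 − c):
  R: 238 + 0.28×(0−238) = 238 − 66.64 = 171.36 → 171
  G: 12 + 0.28×(0−12) = 12 − 3.36 = 8.64 → 9
  B: 3 − 0.84 = 2.16 → 2
rgb(171, 9, 2) = #AB0902.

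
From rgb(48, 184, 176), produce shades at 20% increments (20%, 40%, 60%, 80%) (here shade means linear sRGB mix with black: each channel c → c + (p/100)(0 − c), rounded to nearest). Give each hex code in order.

20%: (48 − 9.6 = 38.4→38, 184 − 36.8 = 147.2→147, 176 − 35.2 = 140.8→141) → #26938D
40%: (48 − 19.2 = 28.8→29, 184 − 73.6 = 110.4→110, 176 − 70.4 = 105.6→106) → #1D6E6A
60%: (48 − 28.8 = 19.2→19, 184 − 110.4 = 73.6→74, 176 − 105.6 = 70.4→70) → #134A46
80%: (48 − 38.4 = 9.6→10, 184 − 147.2 = 36.8→37, 176 − 140.8 = 35.2→35) → #0A2523

#26938D, #1D6E6A, #134A46, #0A2523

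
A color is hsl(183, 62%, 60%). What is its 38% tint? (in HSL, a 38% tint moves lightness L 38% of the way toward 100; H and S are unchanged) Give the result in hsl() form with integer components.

L moves 38% from 60 toward 100: 60 + 15.2 = 75.2 → 75.
H and S are unchanged.

hsl(183, 62%, 75%)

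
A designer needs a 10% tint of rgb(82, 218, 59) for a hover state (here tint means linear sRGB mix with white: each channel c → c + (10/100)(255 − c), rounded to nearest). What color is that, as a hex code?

#63de4f

Lerp each channel 10% toward 255:
  R: 82 + 17.3 = 99.3 → 99
  G: 218 + 0.1×(255−218) = 218 + 3.7 = 221.7 → 222
  B: 59 + 0.1×(255−59) = 59 + 19.6 = 78.6 → 79
rgb(99, 222, 79) = #63de4f.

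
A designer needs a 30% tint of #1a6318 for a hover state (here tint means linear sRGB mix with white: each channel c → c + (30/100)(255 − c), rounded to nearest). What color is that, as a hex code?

#5f925d

#1a6318 is rgb(26, 99, 24).
Per channel, c → c + 0.3(255 − c):
  R: 26 + 68.7 = 94.7 → 95
  G: 99 + 0.3×(255−99) = 99 + 46.8 = 145.8 → 146
  B: 24 + 69.3 = 93.3 → 93
rgb(95, 146, 93) = #5f925d.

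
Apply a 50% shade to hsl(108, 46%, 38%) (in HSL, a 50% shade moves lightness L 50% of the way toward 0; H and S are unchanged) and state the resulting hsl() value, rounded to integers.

L moves 50% from 38 toward 0: 38 − 19 = 19 → 19.
H and S are unchanged.

hsl(108, 46%, 19%)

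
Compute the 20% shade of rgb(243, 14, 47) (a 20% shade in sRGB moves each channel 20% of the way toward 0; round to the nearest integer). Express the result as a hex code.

#C20B26

Lerp each channel 20% toward 0:
  R: 243 − 48.6 = 194.4 → 194
  G: 14 + 0.2×(0−14) = 14 − 2.8 = 11.2 → 11
  B: 47 + 0.2×(0−47) = 47 − 9.4 = 37.6 → 38
rgb(194, 11, 38) = #C20B26.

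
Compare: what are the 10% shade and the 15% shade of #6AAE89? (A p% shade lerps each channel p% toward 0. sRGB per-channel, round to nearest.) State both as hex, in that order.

#6AAE89 is rgb(106, 174, 137).
10% shade:
  R: 106 − 10.6 = 95.4 → 95
  G: 174 + 0.1×(0−174) = 174 − 17.4 = 156.6 → 157
  B: 137 + 0.1×(0−137) = 137 − 13.7 = 123.3 → 123
  → #5F9D7B
15% shade:
  R: 106 + 0.15×(0−106) = 106 − 15.9 = 90.1 → 90
  G: 174 + 0.15×(0−174) = 174 − 26.1 = 147.9 → 148
  B: 137 + 0.15×(0−137) = 137 − 20.55 = 116.45 → 116
  → #5A9474

#5F9D7B, #5A9474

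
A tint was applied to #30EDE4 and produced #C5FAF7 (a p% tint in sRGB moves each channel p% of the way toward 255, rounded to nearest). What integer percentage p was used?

72%

#30EDE4 is rgb(48, 237, 228); #C5FAF7 is rgb(197, 250, 247).
On the R channel (widest range): 197 ≈ 48 + (p/100)(255 − 48), so p ≈ 100×(197 − 48)/(255 − 48) = 14900/207 = 71.98.
p = 72 reproduces all three channels after rounding.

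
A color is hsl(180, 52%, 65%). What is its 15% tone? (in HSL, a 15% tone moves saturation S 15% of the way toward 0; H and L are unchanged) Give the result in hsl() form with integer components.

hsl(180, 44%, 65%)

S moves 15% from 52 toward 0: 52 − 7.8 = 44.2 → 44.
H and L are unchanged.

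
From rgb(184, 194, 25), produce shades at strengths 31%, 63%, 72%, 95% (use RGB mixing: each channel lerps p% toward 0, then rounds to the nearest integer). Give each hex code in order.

#7f8611, #444809, #343607, #090a01

31%: (184 − 57.04 = 126.96→127, 194 − 60.14 = 133.86→134, 25 − 7.75 = 17.25→17) → #7f8611
63%: (184 − 115.92 = 68.08→68, 194 − 122.22 = 71.78→72, 25 − 15.75 = 9.25→9) → #444809
72%: (184 − 132.48 = 51.52→52, 194 − 139.68 = 54.32→54, 25 − 18 = 7→7) → #343607
95%: (184 − 174.8 = 9.2→9, 194 − 184.3 = 9.7→10, 25 − 23.75 = 1.25→1) → #090a01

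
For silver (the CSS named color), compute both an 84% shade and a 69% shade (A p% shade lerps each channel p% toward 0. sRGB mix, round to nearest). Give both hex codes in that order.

#1F1F1F, #3C3C3C

CSS silver is rgb(192, 192, 192).
84% shade:
  R: 192 + 0.84×(0−192) = 192 − 161.28 = 30.72 → 31
  G: 192 − 161.28 = 30.72 → 31
  B: 192 + 0.84×(0−192) = 192 − 161.28 = 30.72 → 31
  → #1F1F1F
69% shade:
  R: 192 − 132.48 = 59.52 → 60
  G: 192 + 0.69×(0−192) = 192 − 132.48 = 59.52 → 60
  B: 192 − 132.48 = 59.52 → 60
  → #3C3C3C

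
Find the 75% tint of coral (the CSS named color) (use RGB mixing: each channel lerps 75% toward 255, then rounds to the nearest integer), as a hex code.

CSS coral is rgb(255, 127, 80).
Per channel, c → c + 0.75(255 − c):
  R: 255 + 0.75×(255−255) = 255 + 0 = 255 → 255
  G: 127 + 96 = 223 → 223
  B: 80 + 131.25 = 211.25 → 211
rgb(255, 223, 211) = #FFDFD3.

#FFDFD3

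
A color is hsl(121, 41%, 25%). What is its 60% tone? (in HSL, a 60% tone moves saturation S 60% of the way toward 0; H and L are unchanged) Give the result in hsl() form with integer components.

S moves 60% from 41 toward 0: 41 − 24.6 = 16.4 → 16.
H and L are unchanged.

hsl(121, 16%, 25%)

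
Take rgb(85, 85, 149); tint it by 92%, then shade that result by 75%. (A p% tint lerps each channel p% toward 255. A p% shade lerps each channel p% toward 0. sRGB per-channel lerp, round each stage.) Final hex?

#3c3c3e

Lerp each channel 92% toward 255:
  R: 85 + 0.92×(255−85) = 85 + 156.4 = 241.4 → 241
  G: 85 + 0.92×(255−85) = 85 + 156.4 = 241.4 → 241
  B: 149 + 97.52 = 246.52 → 247
After the tint: rgb(241, 241, 247) = #f1f1f7.
Per channel, c → c + 0.75(0 − c):
  R: 241 + 0.75×(0−241) = 241 − 180.75 = 60.25 → 60
  G: 241 + 0.75×(0−241) = 241 − 180.75 = 60.25 → 60
  B: 247 − 185.25 = 61.75 → 62
rgb(60, 60, 62) = #3c3c3e.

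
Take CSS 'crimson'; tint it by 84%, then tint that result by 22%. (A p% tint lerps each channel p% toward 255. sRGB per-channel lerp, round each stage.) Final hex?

#FAE1E7

CSS crimson is rgb(220, 20, 60).
Lerp each channel 84% toward 255:
  R: 220 + 0.84×(255−220) = 220 + 29.4 = 249.4 → 249
  G: 20 + 197.4 = 217.4 → 217
  B: 60 + 163.8 = 223.8 → 224
After the tint: rgb(249, 217, 224) = #F9D9E0.
Lerp each channel 22% toward 255:
  R: 249 + 1.32 = 250.32 → 250
  G: 217 + 8.36 = 225.36 → 225
  B: 224 + 0.22×(255−224) = 224 + 6.82 = 230.82 → 231
rgb(250, 225, 231) = #FAE1E7.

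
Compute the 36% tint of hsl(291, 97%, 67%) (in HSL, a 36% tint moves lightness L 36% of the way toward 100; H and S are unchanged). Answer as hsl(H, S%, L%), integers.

L moves 36% from 67 toward 100: 67 + 11.88 = 78.88 → 79.
H and S are unchanged.

hsl(291, 97%, 79%)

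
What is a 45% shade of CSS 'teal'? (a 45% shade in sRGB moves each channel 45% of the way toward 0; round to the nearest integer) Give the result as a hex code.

#004646

CSS teal is rgb(0, 128, 128).
Lerp each channel 45% toward 0:
  R: 0 + 0 = 0 → 0
  G: 128 − 57.6 = 70.4 → 70
  B: 128 + 0.45×(0−128) = 128 − 57.6 = 70.4 → 70
rgb(0, 70, 70) = #004646.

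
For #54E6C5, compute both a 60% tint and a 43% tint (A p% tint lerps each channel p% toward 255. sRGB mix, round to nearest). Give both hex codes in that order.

#BBF5E8, #9EF1DE

#54E6C5 is rgb(84, 230, 197).
60% tint:
  R: 84 + 0.6×(255−84) = 84 + 102.6 = 186.6 → 187
  G: 230 + 15 = 245 → 245
  B: 197 + 34.8 = 231.8 → 232
  → #BBF5E8
43% tint:
  R: 84 + 73.53 = 157.53 → 158
  G: 230 + 10.75 = 240.75 → 241
  B: 197 + 24.94 = 221.94 → 222
  → #9EF1DE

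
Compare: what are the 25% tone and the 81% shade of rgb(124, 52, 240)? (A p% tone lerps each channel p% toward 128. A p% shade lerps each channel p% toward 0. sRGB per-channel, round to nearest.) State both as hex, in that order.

25% tone:
  R: 124 + 0.25×(128−124) = 124 + 1 = 125 → 125
  G: 52 + 0.25×(128−52) = 52 + 19 = 71 → 71
  B: 240 + 0.25×(128−240) = 240 − 28 = 212 → 212
  → #7d47d4
81% shade:
  R: 124 − 100.44 = 23.56 → 24
  G: 52 + 0.81×(0−52) = 52 − 42.12 = 9.88 → 10
  B: 240 − 194.4 = 45.6 → 46
  → #180a2e

#7d47d4, #180a2e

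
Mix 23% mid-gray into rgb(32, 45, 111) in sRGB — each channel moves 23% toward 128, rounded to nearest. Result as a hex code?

Lerp each channel 23% toward 128:
  R: 32 + 0.23×(128−32) = 32 + 22.08 = 54.08 → 54
  G: 45 + 0.23×(128−45) = 45 + 19.09 = 64.09 → 64
  B: 111 + 0.23×(128−111) = 111 + 3.91 = 114.91 → 115
rgb(54, 64, 115) = #364073.

#364073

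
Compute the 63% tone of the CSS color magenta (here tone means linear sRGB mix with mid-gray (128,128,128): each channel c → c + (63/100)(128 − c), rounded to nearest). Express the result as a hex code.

CSS magenta is rgb(255, 0, 255).
Per channel, c → c + 0.63(128 − c):
  R: 255 + 0.63×(128−255) = 255 − 80.01 = 174.99 → 175
  G: 0 + 0.63×(128−0) = 0 + 80.64 = 80.64 → 81
  B: 255 + 0.63×(128−255) = 255 − 80.01 = 174.99 → 175
rgb(175, 81, 175) = #af51af.

#af51af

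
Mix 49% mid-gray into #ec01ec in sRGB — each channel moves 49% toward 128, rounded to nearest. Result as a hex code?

#ec01ec is rgb(236, 1, 236).
A 49% tone moves each channel 49% toward 128:
  R: 236 − 52.92 = 183.08 → 183
  G: 1 + 62.23 = 63.23 → 63
  B: 236 − 52.92 = 183.08 → 183
rgb(183, 63, 183) = #b73fb7.

#b73fb7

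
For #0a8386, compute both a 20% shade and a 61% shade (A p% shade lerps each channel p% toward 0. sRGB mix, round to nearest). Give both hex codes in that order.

#0a8386 is rgb(10, 131, 134).
20% shade:
  R: 10 + 0.2×(0−10) = 10 − 2 = 8 → 8
  G: 131 + 0.2×(0−131) = 131 − 26.2 = 104.8 → 105
  B: 134 − 26.8 = 107.2 → 107
  → #08696b
61% shade:
  R: 10 + 0.61×(0−10) = 10 − 6.1 = 3.9 → 4
  G: 131 + 0.61×(0−131) = 131 − 79.91 = 51.09 → 51
  B: 134 + 0.61×(0−134) = 134 − 81.74 = 52.26 → 52
  → #043334

#08696b, #043334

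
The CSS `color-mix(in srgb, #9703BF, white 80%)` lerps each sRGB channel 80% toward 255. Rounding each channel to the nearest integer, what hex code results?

#9703BF is rgb(151, 3, 191).
Lerp each channel 80% toward 255:
  R: 151 + 0.8×(255−151) = 151 + 83.2 = 234.2 → 234
  G: 3 + 0.8×(255−3) = 3 + 201.6 = 204.6 → 205
  B: 191 + 0.8×(255−191) = 191 + 51.2 = 242.2 → 242
rgb(234, 205, 242) = #EACDF2.

#EACDF2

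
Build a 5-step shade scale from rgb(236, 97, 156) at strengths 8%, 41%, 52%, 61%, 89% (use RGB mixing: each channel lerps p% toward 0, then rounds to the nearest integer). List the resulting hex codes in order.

#D95990, #8B395C, #712F4B, #5C263D, #1A0B11

8%: (236 − 18.88 = 217.12→217, 97 − 7.76 = 89.24→89, 156 − 12.48 = 143.52→144) → #D95990
41%: (236 − 96.76 = 139.24→139, 97 − 39.77 = 57.23→57, 156 − 63.96 = 92.04→92) → #8B395C
52%: (236 − 122.72 = 113.28→113, 97 − 50.44 = 46.56→47, 156 − 81.12 = 74.88→75) → #712F4B
61%: (236 − 143.96 = 92.04→92, 97 − 59.17 = 37.83→38, 156 − 95.16 = 60.84→61) → #5C263D
89%: (236 − 210.04 = 25.96→26, 97 − 86.33 = 10.67→11, 156 − 138.84 = 17.16→17) → #1A0B11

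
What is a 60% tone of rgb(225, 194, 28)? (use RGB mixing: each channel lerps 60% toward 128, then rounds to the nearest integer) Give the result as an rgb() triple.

A 60% tone moves each channel 60% toward 128:
  R: 225 + 0.6×(128−225) = 225 − 58.2 = 166.8 → 167
  G: 194 − 39.6 = 154.4 → 154
  B: 28 + 0.6×(128−28) = 28 + 60 = 88 → 88

rgb(167, 154, 88)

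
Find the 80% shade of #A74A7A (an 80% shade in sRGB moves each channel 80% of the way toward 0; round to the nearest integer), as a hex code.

#A74A7A is rgb(167, 74, 122).
An 80% shade moves each channel 80% toward 0:
  R: 167 + 0.8×(0−167) = 167 − 133.6 = 33.4 → 33
  G: 74 + 0.8×(0−74) = 74 − 59.2 = 14.8 → 15
  B: 122 + 0.8×(0−122) = 122 − 97.6 = 24.4 → 24
rgb(33, 15, 24) = #210F18.

#210F18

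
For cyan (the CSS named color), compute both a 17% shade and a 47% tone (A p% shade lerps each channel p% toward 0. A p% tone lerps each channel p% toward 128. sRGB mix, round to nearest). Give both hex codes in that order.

CSS cyan is rgb(0, 255, 255).
17% shade:
  R: 0 + 0 = 0 → 0
  G: 255 − 43.35 = 211.65 → 212
  B: 255 + 0.17×(0−255) = 255 − 43.35 = 211.65 → 212
  → #00D4D4
47% tone:
  R: 0 + 0.47×(128−0) = 0 + 60.16 = 60.16 → 60
  G: 255 + 0.47×(128−255) = 255 − 59.69 = 195.31 → 195
  B: 255 + 0.47×(128−255) = 255 − 59.69 = 195.31 → 195
  → #3CC3C3

#00D4D4, #3CC3C3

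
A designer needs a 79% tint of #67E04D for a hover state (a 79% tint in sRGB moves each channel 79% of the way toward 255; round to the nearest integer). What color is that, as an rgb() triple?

#67E04D is rgb(103, 224, 77).
Lerp each channel 79% toward 255:
  R: 103 + 0.79×(255−103) = 103 + 120.08 = 223.08 → 223
  G: 224 + 0.79×(255−224) = 224 + 24.49 = 248.49 → 248
  B: 77 + 140.62 = 217.62 → 218

rgb(223, 248, 218)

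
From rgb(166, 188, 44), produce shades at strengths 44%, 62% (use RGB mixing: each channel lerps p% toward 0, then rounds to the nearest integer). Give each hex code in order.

44%: (166 − 73.04 = 92.96→93, 188 − 82.72 = 105.28→105, 44 − 19.36 = 24.64→25) → #5D6919
62%: (166 − 102.92 = 63.08→63, 188 − 116.56 = 71.44→71, 44 − 27.28 = 16.72→17) → #3F4711

#5D6919, #3F4711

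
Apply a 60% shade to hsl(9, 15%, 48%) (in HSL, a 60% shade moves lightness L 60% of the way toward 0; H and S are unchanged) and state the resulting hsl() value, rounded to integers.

hsl(9, 15%, 19%)

L moves 60% from 48 toward 0: 48 − 28.8 = 19.2 → 19.
H and S are unchanged.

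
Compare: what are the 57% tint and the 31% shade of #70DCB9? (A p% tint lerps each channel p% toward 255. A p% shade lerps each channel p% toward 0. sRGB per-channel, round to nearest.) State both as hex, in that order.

#70DCB9 is rgb(112, 220, 185).
57% tint:
  R: 112 + 81.51 = 193.51 → 194
  G: 220 + 0.57×(255−220) = 220 + 19.95 = 239.95 → 240
  B: 185 + 0.57×(255−185) = 185 + 39.9 = 224.9 → 225
  → #C2F0E1
31% shade:
  R: 112 + 0.31×(0−112) = 112 − 34.72 = 77.28 → 77
  G: 220 + 0.31×(0−220) = 220 − 68.2 = 151.8 → 152
  B: 185 + 0.31×(0−185) = 185 − 57.35 = 127.65 → 128
  → #4D9880

#C2F0E1, #4D9880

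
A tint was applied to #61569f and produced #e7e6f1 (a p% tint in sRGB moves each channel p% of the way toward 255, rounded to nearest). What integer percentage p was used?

85%

#61569f is rgb(97, 86, 159); #e7e6f1 is rgb(231, 230, 241).
On the G channel (widest range): 230 ≈ 86 + (p/100)(255 − 86), so p ≈ 100×(230 − 86)/(255 − 86) = 14400/169 = 85.21.
p = 85 reproduces all three channels after rounding.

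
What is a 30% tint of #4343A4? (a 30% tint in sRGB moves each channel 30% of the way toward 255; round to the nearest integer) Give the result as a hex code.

#4343A4 is rgb(67, 67, 164).
Lerp each channel 30% toward 255:
  R: 67 + 56.4 = 123.4 → 123
  G: 67 + 56.4 = 123.4 → 123
  B: 164 + 0.3×(255−164) = 164 + 27.3 = 191.3 → 191
rgb(123, 123, 191) = #7B7BBF.

#7B7BBF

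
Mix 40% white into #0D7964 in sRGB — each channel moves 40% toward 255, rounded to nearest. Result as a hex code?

#6EAFA2

#0D7964 is rgb(13, 121, 100).
Per channel, c → c + 0.4(255 − c):
  R: 13 + 0.4×(255−13) = 13 + 96.8 = 109.8 → 110
  G: 121 + 0.4×(255−121) = 121 + 53.6 = 174.6 → 175
  B: 100 + 0.4×(255−100) = 100 + 62 = 162 → 162
rgb(110, 175, 162) = #6EAFA2.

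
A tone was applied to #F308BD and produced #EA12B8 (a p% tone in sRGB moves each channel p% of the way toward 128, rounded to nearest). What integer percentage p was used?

#F308BD is rgb(243, 8, 189); #EA12B8 is rgb(234, 18, 184).
On the G channel (widest range): 18 ≈ 8 + (p/100)(128 − 8), so p ≈ 100×(18 − 8)/(128 − 8) = 1000/120 = 8.33.
p = 8 reproduces all three channels after rounding.

8%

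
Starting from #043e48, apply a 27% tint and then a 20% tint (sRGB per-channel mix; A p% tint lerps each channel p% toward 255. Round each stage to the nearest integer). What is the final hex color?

#043e48 is rgb(4, 62, 72).
Per channel, c → c + 0.27(255 − c):
  R: 4 + 0.27×(255−4) = 4 + 67.77 = 71.77 → 72
  G: 62 + 52.11 = 114.11 → 114
  B: 72 + 49.41 = 121.41 → 121
After the tint: rgb(72, 114, 121) = #487279.
A 20% tint moves each channel 20% toward 255:
  R: 72 + 0.2×(255−72) = 72 + 36.6 = 108.6 → 109
  G: 114 + 28.2 = 142.2 → 142
  B: 121 + 0.2×(255−121) = 121 + 26.8 = 147.8 → 148
rgb(109, 142, 148) = #6d8e94.

#6d8e94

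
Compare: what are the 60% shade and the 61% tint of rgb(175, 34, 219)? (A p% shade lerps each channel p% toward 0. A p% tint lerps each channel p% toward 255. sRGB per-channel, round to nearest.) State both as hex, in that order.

#460E58, #E0A9F1

60% shade:
  R: 175 − 105 = 70 → 70
  G: 34 − 20.4 = 13.6 → 14
  B: 219 + 0.6×(0−219) = 219 − 131.4 = 87.6 → 88
  → #460E58
61% tint:
  R: 175 + 0.61×(255−175) = 175 + 48.8 = 223.8 → 224
  G: 34 + 134.81 = 168.81 → 169
  B: 219 + 21.96 = 240.96 → 241
  → #E0A9F1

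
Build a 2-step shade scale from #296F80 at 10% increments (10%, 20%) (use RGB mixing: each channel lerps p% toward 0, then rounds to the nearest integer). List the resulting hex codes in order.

#256473, #215966

#296F80 is rgb(41, 111, 128).
10%: (41 − 4.1 = 36.9→37, 111 − 11.1 = 99.9→100, 128 − 12.8 = 115.2→115) → #256473
20%: (41 − 8.2 = 32.8→33, 111 − 22.2 = 88.8→89, 128 − 25.6 = 102.4→102) → #215966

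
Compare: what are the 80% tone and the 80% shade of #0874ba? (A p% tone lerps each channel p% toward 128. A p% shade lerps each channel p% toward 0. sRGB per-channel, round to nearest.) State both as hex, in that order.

#0874ba is rgb(8, 116, 186).
80% tone:
  R: 8 + 0.8×(128−8) = 8 + 96 = 104 → 104
  G: 116 + 9.6 = 125.6 → 126
  B: 186 + 0.8×(128−186) = 186 − 46.4 = 139.6 → 140
  → #687e8c
80% shade:
  R: 8 + 0.8×(0−8) = 8 − 6.4 = 1.6 → 2
  G: 116 + 0.8×(0−116) = 116 − 92.8 = 23.2 → 23
  B: 186 + 0.8×(0−186) = 186 − 148.8 = 37.2 → 37
  → #021725

#687e8c, #021725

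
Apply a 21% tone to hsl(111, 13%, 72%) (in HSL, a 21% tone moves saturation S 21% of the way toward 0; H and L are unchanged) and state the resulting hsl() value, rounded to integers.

hsl(111, 10%, 72%)

S moves 21% from 13 toward 0: 13 − 2.73 = 10.27 → 10.
H and L are unchanged.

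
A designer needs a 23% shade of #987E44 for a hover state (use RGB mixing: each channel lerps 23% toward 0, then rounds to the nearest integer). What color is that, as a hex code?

#987E44 is rgb(152, 126, 68).
Per channel, c → c + 0.23(0 − c):
  R: 152 − 34.96 = 117.04 → 117
  G: 126 − 28.98 = 97.02 → 97
  B: 68 + 0.23×(0−68) = 68 − 15.64 = 52.36 → 52
rgb(117, 97, 52) = #756134.

#756134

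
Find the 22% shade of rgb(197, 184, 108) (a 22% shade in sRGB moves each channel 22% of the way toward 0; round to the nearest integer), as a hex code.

A 22% shade moves each channel 22% toward 0:
  R: 197 + 0.22×(0−197) = 197 − 43.34 = 153.66 → 154
  G: 184 − 40.48 = 143.52 → 144
  B: 108 + 0.22×(0−108) = 108 − 23.76 = 84.24 → 84
rgb(154, 144, 84) = #9A9054.

#9A9054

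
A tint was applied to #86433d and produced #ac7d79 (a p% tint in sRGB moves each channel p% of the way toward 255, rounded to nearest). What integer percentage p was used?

31%

#86433d is rgb(134, 67, 61); #ac7d79 is rgb(172, 125, 121).
On the B channel (widest range): 121 ≈ 61 + (p/100)(255 − 61), so p ≈ 100×(121 − 61)/(255 − 61) = 6000/194 = 30.93.
p = 31 reproduces all three channels after rounding.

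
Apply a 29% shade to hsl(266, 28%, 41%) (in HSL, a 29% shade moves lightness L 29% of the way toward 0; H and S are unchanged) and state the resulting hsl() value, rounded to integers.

L moves 29% from 41 toward 0: 41 − 11.89 = 29.11 → 29.
H and S are unchanged.

hsl(266, 28%, 29%)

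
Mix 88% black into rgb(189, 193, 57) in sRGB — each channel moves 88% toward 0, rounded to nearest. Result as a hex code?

#171707

An 88% shade moves each channel 88% toward 0:
  R: 189 − 166.32 = 22.68 → 23
  G: 193 + 0.88×(0−193) = 193 − 169.84 = 23.16 → 23
  B: 57 − 50.16 = 6.84 → 7
rgb(23, 23, 7) = #171707.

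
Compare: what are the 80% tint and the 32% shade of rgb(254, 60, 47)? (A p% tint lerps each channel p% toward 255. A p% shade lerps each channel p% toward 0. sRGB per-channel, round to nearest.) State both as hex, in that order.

#ffd8d5, #ad2920

80% tint:
  R: 254 + 0.8×(255−254) = 254 + 0.8 = 254.8 → 255
  G: 60 + 0.8×(255−60) = 60 + 156 = 216 → 216
  B: 47 + 166.4 = 213.4 → 213
  → #ffd8d5
32% shade:
  R: 254 + 0.32×(0−254) = 254 − 81.28 = 172.72 → 173
  G: 60 + 0.32×(0−60) = 60 − 19.2 = 40.8 → 41
  B: 47 + 0.32×(0−47) = 47 − 15.04 = 31.96 → 32
  → #ad2920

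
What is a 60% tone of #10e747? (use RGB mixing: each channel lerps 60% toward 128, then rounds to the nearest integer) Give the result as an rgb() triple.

#10e747 is rgb(16, 231, 71).
Per channel, c → c + 0.6(128 − c):
  R: 16 + 0.6×(128−16) = 16 + 67.2 = 83.2 → 83
  G: 231 + 0.6×(128−231) = 231 − 61.8 = 169.2 → 169
  B: 71 + 34.2 = 105.2 → 105

rgb(83, 169, 105)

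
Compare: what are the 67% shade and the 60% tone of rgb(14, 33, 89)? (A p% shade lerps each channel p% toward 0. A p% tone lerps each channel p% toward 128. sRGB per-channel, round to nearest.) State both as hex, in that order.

67% shade:
  R: 14 − 9.38 = 4.62 → 5
  G: 33 − 22.11 = 10.89 → 11
  B: 89 − 59.63 = 29.37 → 29
  → #050B1D
60% tone:
  R: 14 + 0.6×(128−14) = 14 + 68.4 = 82.4 → 82
  G: 33 + 57 = 90 → 90
  B: 89 + 0.6×(128−89) = 89 + 23.4 = 112.4 → 112
  → #525A70

#050B1D, #525A70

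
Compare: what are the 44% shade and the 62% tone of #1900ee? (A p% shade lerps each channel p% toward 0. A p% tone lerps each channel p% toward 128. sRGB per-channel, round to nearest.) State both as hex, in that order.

#0e0085, #594faa

#1900ee is rgb(25, 0, 238).
44% shade:
  R: 25 + 0.44×(0−25) = 25 − 11 = 14 → 14
  G: 0 + 0 = 0 → 0
  B: 238 + 0.44×(0−238) = 238 − 104.72 = 133.28 → 133
  → #0e0085
62% tone:
  R: 25 + 63.86 = 88.86 → 89
  G: 0 + 0.62×(128−0) = 0 + 79.36 = 79.36 → 79
  B: 238 + 0.62×(128−238) = 238 − 68.2 = 169.8 → 170
  → #594faa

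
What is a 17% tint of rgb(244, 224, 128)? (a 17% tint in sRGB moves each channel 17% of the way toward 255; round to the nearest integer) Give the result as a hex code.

#f6e596

A 17% tint moves each channel 17% toward 255:
  R: 244 + 0.17×(255−244) = 244 + 1.87 = 245.87 → 246
  G: 224 + 5.27 = 229.27 → 229
  B: 128 + 0.17×(255−128) = 128 + 21.59 = 149.59 → 150
rgb(246, 229, 150) = #f6e596.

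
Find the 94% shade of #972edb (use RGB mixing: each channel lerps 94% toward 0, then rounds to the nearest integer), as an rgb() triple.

#972edb is rgb(151, 46, 219).
Lerp each channel 94% toward 0:
  R: 151 + 0.94×(0−151) = 151 − 141.94 = 9.06 → 9
  G: 46 + 0.94×(0−46) = 46 − 43.24 = 2.76 → 3
  B: 219 − 205.86 = 13.14 → 13

rgb(9, 3, 13)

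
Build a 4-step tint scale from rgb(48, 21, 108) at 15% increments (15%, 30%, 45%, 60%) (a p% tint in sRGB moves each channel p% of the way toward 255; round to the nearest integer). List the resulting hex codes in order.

15%: (48 + 31.05 = 79.05→79, 21 + 35.1 = 56.1→56, 108 + 22.05 = 130.05→130) → #4f3882
30%: (48 + 62.1 = 110.1→110, 21 + 70.2 = 91.2→91, 108 + 44.1 = 152.1→152) → #6e5b98
45%: (48 + 93.15 = 141.15→141, 21 + 105.3 = 126.3→126, 108 + 66.15 = 174.15→174) → #8d7eae
60%: (48 + 124.2 = 172.2→172, 21 + 140.4 = 161.4→161, 108 + 88.2 = 196.2→196) → #aca1c4

#4f3882, #6e5b98, #8d7eae, #aca1c4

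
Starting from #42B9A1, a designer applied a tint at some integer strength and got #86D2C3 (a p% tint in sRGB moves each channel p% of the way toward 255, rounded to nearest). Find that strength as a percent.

#42B9A1 is rgb(66, 185, 161); #86D2C3 is rgb(134, 210, 195).
On the R channel (widest range): 134 ≈ 66 + (p/100)(255 − 66), so p ≈ 100×(134 − 66)/(255 − 66) = 6800/189 = 35.98.
p = 36 reproduces all three channels after rounding.

36%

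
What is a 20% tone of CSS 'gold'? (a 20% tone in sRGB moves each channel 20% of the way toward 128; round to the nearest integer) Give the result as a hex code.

#E6C61A

CSS gold is rgb(255, 215, 0).
Lerp each channel 20% toward 128:
  R: 255 − 25.4 = 229.6 → 230
  G: 215 − 17.4 = 197.6 → 198
  B: 0 + 25.6 = 25.6 → 26
rgb(230, 198, 26) = #E6C61A.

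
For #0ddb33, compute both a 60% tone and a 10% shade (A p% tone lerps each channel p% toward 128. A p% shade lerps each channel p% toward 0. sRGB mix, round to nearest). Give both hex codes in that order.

#52a461, #0cc52e

#0ddb33 is rgb(13, 219, 51).
60% tone:
  R: 13 + 0.6×(128−13) = 13 + 69 = 82 → 82
  G: 219 − 54.6 = 164.4 → 164
  B: 51 + 0.6×(128−51) = 51 + 46.2 = 97.2 → 97
  → #52a461
10% shade:
  R: 13 + 0.1×(0−13) = 13 − 1.3 = 11.7 → 12
  G: 219 − 21.9 = 197.1 → 197
  B: 51 − 5.1 = 45.9 → 46
  → #0cc52e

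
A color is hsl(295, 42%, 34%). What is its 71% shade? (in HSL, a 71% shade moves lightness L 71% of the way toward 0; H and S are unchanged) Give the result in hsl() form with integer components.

L moves 71% from 34 toward 0: 34 − 24.14 = 9.86 → 10.
H and S are unchanged.

hsl(295, 42%, 10%)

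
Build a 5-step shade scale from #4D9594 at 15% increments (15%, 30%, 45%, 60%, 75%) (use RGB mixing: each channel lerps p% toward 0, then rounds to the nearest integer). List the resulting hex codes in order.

#417F7E, #366868, #2A5251, #1F3C3B, #132525

#4D9594 is rgb(77, 149, 148).
15%: (77 − 11.55 = 65.45→65, 149 − 22.35 = 126.65→127, 148 − 22.2 = 125.8→126) → #417F7E
30%: (77 − 23.1 = 53.9→54, 149 − 44.7 = 104.3→104, 148 − 44.4 = 103.6→104) → #366868
45%: (77 − 34.65 = 42.35→42, 149 − 67.05 = 81.95→82, 148 − 66.6 = 81.4→81) → #2A5251
60%: (77 − 46.2 = 30.8→31, 149 − 89.4 = 59.6→60, 148 − 88.8 = 59.2→59) → #1F3C3B
75%: (77 − 57.75 = 19.25→19, 149 − 111.75 = 37.25→37, 148 − 111 = 37→37) → #132525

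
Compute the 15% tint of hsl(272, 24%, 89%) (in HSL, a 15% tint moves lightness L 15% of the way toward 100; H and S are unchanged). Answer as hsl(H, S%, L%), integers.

L moves 15% from 89 toward 100: 89 + 1.65 = 90.65 → 91.
H and S are unchanged.

hsl(272, 24%, 91%)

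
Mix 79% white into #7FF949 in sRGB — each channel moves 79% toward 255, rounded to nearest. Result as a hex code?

#7FF949 is rgb(127, 249, 73).
Lerp each channel 79% toward 255:
  R: 127 + 0.79×(255−127) = 127 + 101.12 = 228.12 → 228
  G: 249 + 0.79×(255−249) = 249 + 4.74 = 253.74 → 254
  B: 73 + 143.78 = 216.78 → 217
rgb(228, 254, 217) = #E4FED9.

#E4FED9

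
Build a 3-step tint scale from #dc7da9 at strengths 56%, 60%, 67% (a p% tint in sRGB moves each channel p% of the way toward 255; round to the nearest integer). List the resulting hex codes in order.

#f0c6d9, #f1cbdd, #f3d4e3

#dc7da9 is rgb(220, 125, 169).
56%: (220 + 19.6 = 239.6→240, 125 + 72.8 = 197.8→198, 169 + 48.16 = 217.16→217) → #f0c6d9
60%: (220 + 21 = 241→241, 125 + 78 = 203→203, 169 + 51.6 = 220.6→221) → #f1cbdd
67%: (220 + 23.45 = 243.45→243, 125 + 87.1 = 212.1→212, 169 + 57.62 = 226.62→227) → #f3d4e3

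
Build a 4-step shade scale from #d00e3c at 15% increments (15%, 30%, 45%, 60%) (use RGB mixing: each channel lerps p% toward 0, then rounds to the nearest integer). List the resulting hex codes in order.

#d00e3c is rgb(208, 14, 60).
15%: (208 − 31.2 = 176.8→177, 14 − 2.1 = 11.9→12, 60 − 9 = 51→51) → #b10c33
30%: (208 − 62.4 = 145.6→146, 14 − 4.2 = 9.8→10, 60 − 18 = 42→42) → #920a2a
45%: (208 − 93.6 = 114.4→114, 14 − 6.3 = 7.7→8, 60 − 27 = 33→33) → #720821
60%: (208 − 124.8 = 83.2→83, 14 − 8.4 = 5.6→6, 60 − 36 = 24→24) → #530618

#b10c33, #920a2a, #720821, #530618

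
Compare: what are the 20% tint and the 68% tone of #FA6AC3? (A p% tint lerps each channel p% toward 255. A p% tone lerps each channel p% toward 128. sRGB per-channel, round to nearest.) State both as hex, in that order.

#FA6AC3 is rgb(250, 106, 195).
20% tint:
  R: 250 + 0.2×(255−250) = 250 + 1 = 251 → 251
  G: 106 + 0.2×(255−106) = 106 + 29.8 = 135.8 → 136
  B: 195 + 0.2×(255−195) = 195 + 12 = 207 → 207
  → #FB88CF
68% tone:
  R: 250 − 82.96 = 167.04 → 167
  G: 106 + 0.68×(128−106) = 106 + 14.96 = 120.96 → 121
  B: 195 + 0.68×(128−195) = 195 − 45.56 = 149.44 → 149
  → #A77995

#FB88CF, #A77995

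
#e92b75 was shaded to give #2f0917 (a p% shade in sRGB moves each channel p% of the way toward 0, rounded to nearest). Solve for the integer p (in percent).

80%

#e92b75 is rgb(233, 43, 117); #2f0917 is rgb(47, 9, 23).
On the R channel (widest range): 47 ≈ 233 + (p/100)(0 − 233), so p ≈ 100×(47 − 233)/(0 − 233) = -18600/-233 = 79.83.
p = 80 reproduces all three channels after rounding.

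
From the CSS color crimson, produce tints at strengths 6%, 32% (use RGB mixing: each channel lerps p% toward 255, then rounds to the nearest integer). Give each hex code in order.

CSS crimson is rgb(220, 20, 60).
6%: (220 + 2.1 = 222.1→222, 20 + 14.1 = 34.1→34, 60 + 11.7 = 71.7→72) → #DE2248
32%: (220 + 11.2 = 231.2→231, 20 + 75.2 = 95.2→95, 60 + 62.4 = 122.4→122) → #E75F7A

#DE2248, #E75F7A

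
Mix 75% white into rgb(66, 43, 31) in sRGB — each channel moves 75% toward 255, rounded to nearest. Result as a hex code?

#D0CAC7

Per channel, c → c + 0.75(255 − c):
  R: 66 + 0.75×(255−66) = 66 + 141.75 = 207.75 → 208
  G: 43 + 0.75×(255−43) = 43 + 159 = 202 → 202
  B: 31 + 0.75×(255−31) = 31 + 168 = 199 → 199
rgb(208, 202, 199) = #D0CAC7.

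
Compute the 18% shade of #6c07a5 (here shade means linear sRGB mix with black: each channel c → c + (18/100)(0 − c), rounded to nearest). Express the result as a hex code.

#6c07a5 is rgb(108, 7, 165).
An 18% shade moves each channel 18% toward 0:
  R: 108 + 0.18×(0−108) = 108 − 19.44 = 88.56 → 89
  G: 7 + 0.18×(0−7) = 7 − 1.26 = 5.74 → 6
  B: 165 − 29.7 = 135.3 → 135
rgb(89, 6, 135) = #590687.

#590687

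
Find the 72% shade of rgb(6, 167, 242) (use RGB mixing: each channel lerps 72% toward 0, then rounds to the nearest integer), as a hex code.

#022F44

Lerp each channel 72% toward 0:
  R: 6 − 4.32 = 1.68 → 2
  G: 167 − 120.24 = 46.76 → 47
  B: 242 + 0.72×(0−242) = 242 − 174.24 = 67.76 → 68
rgb(2, 47, 68) = #022F44.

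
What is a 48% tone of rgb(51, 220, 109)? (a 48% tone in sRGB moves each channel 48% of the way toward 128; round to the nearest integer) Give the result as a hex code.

Lerp each channel 48% toward 128:
  R: 51 + 36.96 = 87.96 → 88
  G: 220 + 0.48×(128−220) = 220 − 44.16 = 175.84 → 176
  B: 109 + 9.12 = 118.12 → 118
rgb(88, 176, 118) = #58B076.

#58B076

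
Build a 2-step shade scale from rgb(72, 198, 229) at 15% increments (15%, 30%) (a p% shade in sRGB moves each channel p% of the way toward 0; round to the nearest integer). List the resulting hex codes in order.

#3DA8C3, #328BA0

15%: (72 − 10.8 = 61.2→61, 198 − 29.7 = 168.3→168, 229 − 34.35 = 194.65→195) → #3DA8C3
30%: (72 − 21.6 = 50.4→50, 198 − 59.4 = 138.6→139, 229 − 68.7 = 160.3→160) → #328BA0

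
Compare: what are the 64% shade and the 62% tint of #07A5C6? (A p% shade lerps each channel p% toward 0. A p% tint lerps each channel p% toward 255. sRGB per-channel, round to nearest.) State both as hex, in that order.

#07A5C6 is rgb(7, 165, 198).
64% shade:
  R: 7 + 0.64×(0−7) = 7 − 4.48 = 2.52 → 3
  G: 165 + 0.64×(0−165) = 165 − 105.6 = 59.4 → 59
  B: 198 − 126.72 = 71.28 → 71
  → #033B47
62% tint:
  R: 7 + 0.62×(255−7) = 7 + 153.76 = 160.76 → 161
  G: 165 + 0.62×(255−165) = 165 + 55.8 = 220.8 → 221
  B: 198 + 0.62×(255−198) = 198 + 35.34 = 233.34 → 233
  → #A1DDE9

#033B47, #A1DDE9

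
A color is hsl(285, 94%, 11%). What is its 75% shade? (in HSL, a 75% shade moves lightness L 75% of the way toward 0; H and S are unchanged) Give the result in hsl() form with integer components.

hsl(285, 94%, 3%)

L moves 75% from 11 toward 0: 11 − 8.25 = 2.75 → 3.
H and S are unchanged.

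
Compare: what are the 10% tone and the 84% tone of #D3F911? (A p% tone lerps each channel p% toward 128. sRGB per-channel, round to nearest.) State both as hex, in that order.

#CBED1C, #8D936E

#D3F911 is rgb(211, 249, 17).
10% tone:
  R: 211 + 0.1×(128−211) = 211 − 8.3 = 202.7 → 203
  G: 249 + 0.1×(128−249) = 249 − 12.1 = 236.9 → 237
  B: 17 + 11.1 = 28.1 → 28
  → #CBED1C
84% tone:
  R: 211 + 0.84×(128−211) = 211 − 69.72 = 141.28 → 141
  G: 249 + 0.84×(128−249) = 249 − 101.64 = 147.36 → 147
  B: 17 + 0.84×(128−17) = 17 + 93.24 = 110.24 → 110
  → #8D936E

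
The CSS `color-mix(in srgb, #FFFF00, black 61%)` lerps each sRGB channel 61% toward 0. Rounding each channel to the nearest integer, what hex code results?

#636300

#FFFF00 is rgb(255, 255, 0).
Per channel, c → c + 0.61(0 − c):
  R: 255 + 0.61×(0−255) = 255 − 155.55 = 99.45 → 99
  G: 255 + 0.61×(0−255) = 255 − 155.55 = 99.45 → 99
  B: 0 + 0.61×(0−0) = 0 + 0 = 0 → 0
rgb(99, 99, 0) = #636300.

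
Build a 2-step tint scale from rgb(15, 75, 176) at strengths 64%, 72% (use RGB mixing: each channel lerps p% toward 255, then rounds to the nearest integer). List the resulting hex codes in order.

#A9BEE3, #BCCDE9

64%: (15 + 153.6 = 168.6→169, 75 + 115.2 = 190.2→190, 176 + 50.56 = 226.56→227) → #A9BEE3
72%: (15 + 172.8 = 187.8→188, 75 + 129.6 = 204.6→205, 176 + 56.88 = 232.88→233) → #BCCDE9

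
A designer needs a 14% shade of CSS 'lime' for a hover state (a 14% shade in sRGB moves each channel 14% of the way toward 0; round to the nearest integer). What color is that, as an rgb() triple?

CSS lime is rgb(0, 255, 0).
Per channel, c → c + 0.14(0 − c):
  R: 0 + 0.14×(0−0) = 0 + 0 = 0 → 0
  G: 255 + 0.14×(0−255) = 255 − 35.7 = 219.3 → 219
  B: 0 + 0 = 0 → 0

rgb(0, 219, 0)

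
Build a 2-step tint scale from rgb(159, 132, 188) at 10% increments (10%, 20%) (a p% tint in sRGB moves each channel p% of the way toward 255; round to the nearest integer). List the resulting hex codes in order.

#a990c3, #b29dc9

10%: (159 + 9.6 = 168.6→169, 132 + 12.3 = 144.3→144, 188 + 6.7 = 194.7→195) → #a990c3
20%: (159 + 19.2 = 178.2→178, 132 + 24.6 = 156.6→157, 188 + 13.4 = 201.4→201) → #b29dc9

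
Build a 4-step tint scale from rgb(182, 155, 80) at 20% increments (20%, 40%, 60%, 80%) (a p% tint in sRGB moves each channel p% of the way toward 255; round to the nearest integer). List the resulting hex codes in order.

#c5af73, #d3c396, #e2d7b9, #f0ebdc

20%: (182 + 14.6 = 196.6→197, 155 + 20 = 175→175, 80 + 35 = 115→115) → #c5af73
40%: (182 + 29.2 = 211.2→211, 155 + 40 = 195→195, 80 + 70 = 150→150) → #d3c396
60%: (182 + 43.8 = 225.8→226, 155 + 60 = 215→215, 80 + 105 = 185→185) → #e2d7b9
80%: (182 + 58.4 = 240.4→240, 155 + 80 = 235→235, 80 + 140 = 220→220) → #f0ebdc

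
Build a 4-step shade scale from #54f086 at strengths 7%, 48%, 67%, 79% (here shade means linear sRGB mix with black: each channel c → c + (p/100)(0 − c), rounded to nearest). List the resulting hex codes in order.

#54f086 is rgb(84, 240, 134).
7%: (84 − 5.88 = 78.12→78, 240 − 16.8 = 223.2→223, 134 − 9.38 = 124.62→125) → #4edf7d
48%: (84 − 40.32 = 43.68→44, 240 − 115.2 = 124.8→125, 134 − 64.32 = 69.68→70) → #2c7d46
67%: (84 − 56.28 = 27.72→28, 240 − 160.8 = 79.2→79, 134 − 89.78 = 44.22→44) → #1c4f2c
79%: (84 − 66.36 = 17.64→18, 240 − 189.6 = 50.4→50, 134 − 105.86 = 28.14→28) → #12321c

#4edf7d, #2c7d46, #1c4f2c, #12321c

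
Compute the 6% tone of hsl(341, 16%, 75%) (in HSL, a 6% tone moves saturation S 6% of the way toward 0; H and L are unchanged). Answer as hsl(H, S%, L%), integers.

hsl(341, 15%, 75%)

S moves 6% from 16 toward 0: 16 − 0.96 = 15.04 → 15.
H and L are unchanged.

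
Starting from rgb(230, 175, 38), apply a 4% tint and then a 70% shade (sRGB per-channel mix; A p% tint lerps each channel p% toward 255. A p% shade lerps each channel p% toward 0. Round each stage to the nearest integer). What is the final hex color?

#45350E

Per channel, c → c + 0.04(255 − c):
  R: 230 + 0.04×(255−230) = 230 + 1 = 231 → 231
  G: 175 + 0.04×(255−175) = 175 + 3.2 = 178.2 → 178
  B: 38 + 8.68 = 46.68 → 47
After the tint: rgb(231, 178, 47) = #E7B22F.
A 70% shade moves each channel 70% toward 0:
  R: 231 + 0.7×(0−231) = 231 − 161.7 = 69.3 → 69
  G: 178 + 0.7×(0−178) = 178 − 124.6 = 53.4 → 53
  B: 47 + 0.7×(0−47) = 47 − 32.9 = 14.1 → 14
rgb(69, 53, 14) = #45350E.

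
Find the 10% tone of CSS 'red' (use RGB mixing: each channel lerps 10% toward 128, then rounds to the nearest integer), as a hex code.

#f20d0d

CSS red is rgb(255, 0, 0).
Per channel, c → c + 0.1(128 − c):
  R: 255 − 12.7 = 242.3 → 242
  G: 0 + 0.1×(128−0) = 0 + 12.8 = 12.8 → 13
  B: 0 + 0.1×(128−0) = 0 + 12.8 = 12.8 → 13
rgb(242, 13, 13) = #f20d0d.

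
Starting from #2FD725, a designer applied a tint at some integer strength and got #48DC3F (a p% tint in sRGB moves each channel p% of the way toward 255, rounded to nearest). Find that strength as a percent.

12%

#2FD725 is rgb(47, 215, 37); #48DC3F is rgb(72, 220, 63).
On the B channel (widest range): 63 ≈ 37 + (p/100)(255 − 37), so p ≈ 100×(63 − 37)/(255 − 37) = 2600/218 = 11.93.
p = 12 reproduces all three channels after rounding.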